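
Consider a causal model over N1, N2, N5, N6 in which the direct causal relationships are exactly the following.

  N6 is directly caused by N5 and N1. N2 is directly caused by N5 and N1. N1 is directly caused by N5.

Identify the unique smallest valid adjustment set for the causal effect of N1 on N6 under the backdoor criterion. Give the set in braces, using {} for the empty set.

{N5}

Variables eligible for adjustment (non-descendants of N1, excluding N1 and N6): {N5}.
Backdoor paths from N1 to N6:
  P1: N1 <- N5 -> N6
The empty set is not sufficient: P1 (N1 <- N5 -> N6) has no collider blocking it and no conditioned non-collider, so it is open.
Try {N5}:
  P1: blocked at fork node N5 ∈ conditioning set.
{N5} contains no descendant of N1 and blocks every backdoor path.
{N5} is the unique smallest valid adjustment set.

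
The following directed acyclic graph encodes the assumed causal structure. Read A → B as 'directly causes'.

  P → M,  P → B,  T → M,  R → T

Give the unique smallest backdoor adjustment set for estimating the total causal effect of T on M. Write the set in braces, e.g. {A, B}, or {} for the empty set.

{}

Variables eligible for adjustment (non-descendants of T, excluding T and M): {B, P, R}.
Backdoor paths from T to M:
  (none)
With no backdoor paths the empty set already satisfies the criterion, and it is trivially minimal.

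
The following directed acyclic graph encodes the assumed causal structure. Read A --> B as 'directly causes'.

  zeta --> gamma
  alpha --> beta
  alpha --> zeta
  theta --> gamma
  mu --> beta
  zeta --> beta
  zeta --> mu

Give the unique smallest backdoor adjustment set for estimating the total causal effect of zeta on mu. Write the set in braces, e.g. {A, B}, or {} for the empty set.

Variables eligible for adjustment (non-descendants of zeta, excluding zeta and mu): {alpha, theta}.
Backdoor paths from zeta to mu:
  P1: zeta <- alpha -> beta <- mu
Each backdoor path contains an unconditioned collider, so every path is already blocked with the empty conditioning set:
  P1: blocked at collider beta (neither it nor any descendant is in the conditioning set).
The empty set is therefore the unique smallest valid set.

{}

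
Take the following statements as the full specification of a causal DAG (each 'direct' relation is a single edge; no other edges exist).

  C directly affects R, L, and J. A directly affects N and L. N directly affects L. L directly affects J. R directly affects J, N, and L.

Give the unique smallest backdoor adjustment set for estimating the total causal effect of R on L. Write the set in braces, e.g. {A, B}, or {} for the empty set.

{C}

Variables eligible for adjustment (non-descendants of R, excluding R and L): {A, C}.
Backdoor paths from R to L:
  P1: R <- C -> L
  P2: R <- C -> J <- L
The empty set is not sufficient: P1 (R <- C -> L) has no collider blocking it and no conditioned non-collider, so it is open.
Try {C}:
  P1: blocked at fork node C ∈ conditioning set.
  P2: blocked at fork node C ∈ conditioning set.
{C} contains no descendant of R and blocks every backdoor path.
No other singleton works — e.g. {A} leaves P1 open — so {C} is the unique smallest valid adjustment set.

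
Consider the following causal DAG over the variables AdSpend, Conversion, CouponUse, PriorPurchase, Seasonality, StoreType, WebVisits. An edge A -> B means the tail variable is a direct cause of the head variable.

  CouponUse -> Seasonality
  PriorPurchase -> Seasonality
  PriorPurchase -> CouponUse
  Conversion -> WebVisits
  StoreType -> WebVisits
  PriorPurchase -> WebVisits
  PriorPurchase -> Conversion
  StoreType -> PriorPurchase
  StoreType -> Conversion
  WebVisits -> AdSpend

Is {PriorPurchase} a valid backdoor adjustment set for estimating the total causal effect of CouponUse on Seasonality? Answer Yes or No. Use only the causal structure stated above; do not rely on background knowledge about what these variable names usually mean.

Backdoor paths from CouponUse to Seasonality (paths whose first edge points into CouponUse):
  P1: CouponUse <- PriorPurchase -> Seasonality
Condition 1 (no descendant of CouponUse in the set): holds — descendants of CouponUse are {Seasonality}; none are in {PriorPurchase}.
Condition 2 (every backdoor path blocked by {PriorPurchase}):
  P1: blocked at fork node PriorPurchase ∈ conditioning set.
{PriorPurchase} satisfies the backdoor criterion.

Yes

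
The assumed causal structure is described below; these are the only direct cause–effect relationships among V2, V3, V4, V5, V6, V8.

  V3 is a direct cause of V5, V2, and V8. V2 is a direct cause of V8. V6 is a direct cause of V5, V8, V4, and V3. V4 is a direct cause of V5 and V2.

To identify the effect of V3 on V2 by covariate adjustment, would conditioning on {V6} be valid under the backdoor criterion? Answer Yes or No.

Yes

Backdoor paths from V3 to V2 (paths whose first edge points into V3):
  P1: V3 <- V6 -> V4 -> V2
  P2: V3 <- V6 -> V5 <- V4 -> V2
  P3: V3 <- V6 -> V8 <- V2
Condition 1 (no descendant of V3 in the set): holds — descendants of V3 are {V2, V5, V8}; none are in {V6}.
Condition 2 (every backdoor path blocked by {V6}):
  P1: blocked at fork node V6 ∈ conditioning set.
  P2: blocked at fork node V6 ∈ conditioning set.
  P3: blocked at fork node V6 ∈ conditioning set.
{V6} satisfies the backdoor criterion.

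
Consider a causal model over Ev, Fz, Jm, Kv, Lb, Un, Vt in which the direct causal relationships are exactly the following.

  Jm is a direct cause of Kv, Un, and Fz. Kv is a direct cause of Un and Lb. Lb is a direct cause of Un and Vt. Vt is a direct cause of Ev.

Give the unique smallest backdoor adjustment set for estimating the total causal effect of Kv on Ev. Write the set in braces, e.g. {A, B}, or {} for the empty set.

{}

Variables eligible for adjustment (non-descendants of Kv, excluding Kv and Ev): {Fz, Jm}.
Backdoor paths from Kv to Ev:
  P1: Kv <- Jm -> Un <- Lb -> Vt -> Ev
Each backdoor path contains an unconditioned collider, so every path is already blocked with the empty conditioning set:
  P1: blocked at collider Un (neither it nor any descendant is in the conditioning set).
The empty set is therefore the unique smallest valid set.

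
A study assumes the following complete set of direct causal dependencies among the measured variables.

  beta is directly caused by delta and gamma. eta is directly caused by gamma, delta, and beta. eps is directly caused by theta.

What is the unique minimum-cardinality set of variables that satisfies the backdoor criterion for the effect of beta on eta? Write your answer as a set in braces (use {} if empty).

Variables eligible for adjustment (non-descendants of beta, excluding beta and eta): {delta, eps, gamma, theta}.
Backdoor paths from beta to eta:
  P1: beta <- delta -> eta
  P2: beta <- gamma -> eta
The empty set is not sufficient: P1 (beta <- delta -> eta) has no collider blocking it and no conditioned non-collider, so it is open.
Try {delta, gamma}:
  P1: blocked at fork node delta ∈ conditioning set.
  P2: blocked at fork node gamma ∈ conditioning set.
{delta, gamma} contains no descendant of beta and blocks every backdoor path.
Every element of {delta, gamma} is needed (dropping delta leaves P1 open; dropping gamma leaves P2 open), so no proper subset is valid.
Among all size-2 subsets of the eligible variables, only {delta, gamma} blocks every backdoor path, so it is the unique smallest valid adjustment set.

{delta, gamma}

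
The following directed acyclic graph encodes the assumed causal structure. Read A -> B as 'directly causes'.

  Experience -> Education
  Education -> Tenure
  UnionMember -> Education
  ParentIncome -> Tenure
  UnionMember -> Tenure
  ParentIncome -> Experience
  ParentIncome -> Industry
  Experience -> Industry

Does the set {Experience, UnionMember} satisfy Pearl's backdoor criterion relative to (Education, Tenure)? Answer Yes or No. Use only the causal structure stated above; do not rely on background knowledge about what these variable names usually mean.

Yes

Backdoor paths from Education to Tenure (paths whose first edge points into Education):
  P1: Education <- UnionMember -> Tenure
  P2: Education <- Experience <- ParentIncome -> Tenure
  P3: Education <- Experience -> Industry <- ParentIncome -> Tenure
Condition 1 (no descendant of Education in the set): holds — descendants of Education are {Tenure}; none are in {Experience, UnionMember}.
Condition 2 (every backdoor path blocked by {Experience, UnionMember}):
  P1: blocked at fork node UnionMember ∈ conditioning set.
  P2: blocked at chain node Experience ∈ conditioning set.
  P3: blocked at fork node Experience ∈ conditioning set.
{Experience, UnionMember} satisfies the backdoor criterion.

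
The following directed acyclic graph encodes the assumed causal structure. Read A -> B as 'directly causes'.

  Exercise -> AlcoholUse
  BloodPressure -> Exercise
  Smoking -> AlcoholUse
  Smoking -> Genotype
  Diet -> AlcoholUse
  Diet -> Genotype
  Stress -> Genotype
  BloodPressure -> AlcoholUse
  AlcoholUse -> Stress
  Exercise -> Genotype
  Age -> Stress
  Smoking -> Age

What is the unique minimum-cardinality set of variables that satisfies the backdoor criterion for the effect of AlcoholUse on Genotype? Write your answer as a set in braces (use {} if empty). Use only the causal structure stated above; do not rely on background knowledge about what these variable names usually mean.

{Diet, Exercise, Smoking}

Variables eligible for adjustment (non-descendants of AlcoholUse, excluding AlcoholUse and Genotype): {Age, BloodPressure, Diet, Exercise, Smoking}.
Backdoor paths from AlcoholUse to Genotype:
  P1: AlcoholUse <- Smoking -> Age -> Stress -> Genotype
  P2: AlcoholUse <- Smoking -> Genotype
  P3: AlcoholUse <- BloodPressure -> Exercise -> Genotype
  P4: AlcoholUse <- Diet -> Genotype
  P5: AlcoholUse <- Exercise -> Genotype
The empty set is not sufficient: P1 (AlcoholUse <- Smoking -> Age -> Stress -> Genotype) has no collider blocking it and no conditioned non-collider, so it is open.
Try {Diet, Exercise, Smoking}:
  P1: blocked at fork node Smoking ∈ conditioning set.
  P2: blocked at fork node Smoking ∈ conditioning set.
  P3: blocked at chain node Exercise ∈ conditioning set.
  P4: blocked at fork node Diet ∈ conditioning set.
  P5: blocked at fork node Exercise ∈ conditioning set.
{Diet, Exercise, Smoking} contains no descendant of AlcoholUse and blocks every backdoor path.
Every element of {Diet, Exercise, Smoking} is needed (dropping Diet leaves P4 open; dropping Exercise leaves P3 open; dropping Smoking leaves P1 open), so no proper subset is valid.
Among all size-3 subsets of the eligible variables, only {Diet, Exercise, Smoking} blocks every backdoor path, so it is the unique smallest valid adjustment set.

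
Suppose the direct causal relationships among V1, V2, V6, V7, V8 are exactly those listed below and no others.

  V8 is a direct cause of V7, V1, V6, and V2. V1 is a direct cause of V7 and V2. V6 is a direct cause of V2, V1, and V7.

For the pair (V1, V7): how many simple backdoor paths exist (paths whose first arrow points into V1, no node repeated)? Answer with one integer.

6

A backdoor path from V1 to V7 is any simple undirected path whose first edge points into V1 (i.e. leaves V1 via a parent).
Parents of V1: {V6, V8}.
Enumerating:
  P1: V1 <- V8 -> V6 -> V7
  P2: V1 <- V8 -> V7
  P3: V1 <- V8 -> V2 <- V6 -> V7
  P4: V1 <- V6 <- V8 -> V7
  P5: V1 <- V6 -> V7
  P6: V1 <- V6 -> V2 <- V8 -> V7
That exhausts the simple backdoor paths. Count: 6.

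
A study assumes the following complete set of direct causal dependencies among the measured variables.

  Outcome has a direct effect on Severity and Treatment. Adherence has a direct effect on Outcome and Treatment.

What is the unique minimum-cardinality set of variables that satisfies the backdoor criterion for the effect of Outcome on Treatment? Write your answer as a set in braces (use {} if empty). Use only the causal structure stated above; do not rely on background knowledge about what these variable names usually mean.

{Adherence}

Variables eligible for adjustment (non-descendants of Outcome, excluding Outcome and Treatment): {Adherence}.
Backdoor paths from Outcome to Treatment:
  P1: Outcome <- Adherence -> Treatment
The empty set is not sufficient: P1 (Outcome <- Adherence -> Treatment) has no collider blocking it and no conditioned non-collider, so it is open.
Try {Adherence}:
  P1: blocked at fork node Adherence ∈ conditioning set.
{Adherence} contains no descendant of Outcome and blocks every backdoor path.
{Adherence} is the unique smallest valid adjustment set.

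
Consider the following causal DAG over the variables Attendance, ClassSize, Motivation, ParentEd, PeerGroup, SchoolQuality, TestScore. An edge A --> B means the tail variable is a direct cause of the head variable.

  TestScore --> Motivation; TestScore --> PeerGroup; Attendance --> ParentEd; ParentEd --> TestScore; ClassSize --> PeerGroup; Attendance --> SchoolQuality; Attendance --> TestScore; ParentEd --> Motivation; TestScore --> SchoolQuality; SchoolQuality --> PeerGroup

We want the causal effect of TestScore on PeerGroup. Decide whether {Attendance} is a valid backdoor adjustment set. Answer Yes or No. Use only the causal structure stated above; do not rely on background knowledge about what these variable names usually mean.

Backdoor paths from TestScore to PeerGroup (paths whose first edge points into TestScore):
  P1: TestScore <- Attendance -> SchoolQuality -> PeerGroup
  P2: TestScore <- ParentEd <- Attendance -> SchoolQuality -> PeerGroup
Condition 1 (no descendant of TestScore in the set): holds — descendants of TestScore are {Motivation, PeerGroup, SchoolQuality}; none are in {Attendance}.
Condition 2 (every backdoor path blocked by {Attendance}):
  P1: blocked at fork node Attendance ∈ conditioning set.
  P2: blocked at fork node Attendance ∈ conditioning set.
{Attendance} satisfies the backdoor criterion.

Yes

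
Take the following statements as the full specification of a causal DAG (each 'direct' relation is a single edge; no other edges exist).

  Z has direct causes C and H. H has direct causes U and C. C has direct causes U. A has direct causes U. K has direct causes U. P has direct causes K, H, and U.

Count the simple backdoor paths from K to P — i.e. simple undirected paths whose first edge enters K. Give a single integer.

A backdoor path from K to P is any simple undirected path whose first edge points into K (i.e. leaves K via a parent).
Parents of K: {U}.
Enumerating:
  P1: K <- U -> C -> H -> P
  P2: K <- U -> C -> Z <- H -> P
  P3: K <- U -> H -> P
  P4: K <- U -> P
That exhausts the simple backdoor paths. Count: 4.

4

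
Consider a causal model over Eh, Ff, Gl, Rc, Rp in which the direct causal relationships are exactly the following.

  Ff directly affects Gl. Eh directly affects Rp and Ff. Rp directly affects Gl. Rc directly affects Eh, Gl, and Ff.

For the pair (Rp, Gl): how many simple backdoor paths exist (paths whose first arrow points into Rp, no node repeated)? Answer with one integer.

4

A backdoor path from Rp to Gl is any simple undirected path whose first edge points into Rp (i.e. leaves Rp via a parent).
Parents of Rp: {Eh}.
Enumerating:
  P1: Rp <- Eh <- Rc -> Ff -> Gl
  P2: Rp <- Eh <- Rc -> Gl
  P3: Rp <- Eh -> Ff <- Rc -> Gl
  P4: Rp <- Eh -> Ff -> Gl
That exhausts the simple backdoor paths. Count: 4.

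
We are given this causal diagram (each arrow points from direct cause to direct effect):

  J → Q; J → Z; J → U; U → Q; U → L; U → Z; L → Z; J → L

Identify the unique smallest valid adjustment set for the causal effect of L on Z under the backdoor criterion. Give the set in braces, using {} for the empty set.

Variables eligible for adjustment (non-descendants of L, excluding L and Z): {J, Q, U}.
Backdoor paths from L to Z:
  P1: L <- J -> U -> Z
  P2: L <- J -> Z
  P3: L <- J -> Q <- U -> Z
  P4: L <- U <- J -> Z
  P5: L <- U -> Z
  P6: L <- U -> Q <- J -> Z
The empty set is not sufficient: P1 (L <- J -> U -> Z) has no collider blocking it and no conditioned non-collider, so it is open.
Try {J, U}:
  P1: blocked at fork node J ∈ conditioning set.
  P2: blocked at fork node J ∈ conditioning set.
  P3: blocked at fork node J ∈ conditioning set.
  P4: blocked at chain node U ∈ conditioning set.
  P5: blocked at fork node U ∈ conditioning set.
  P6: blocked at fork node U ∈ conditioning set.
{J, U} contains no descendant of L and blocks every backdoor path.
Every element of {J, U} is needed (dropping J leaves P2 open; dropping U leaves P5 open), so no proper subset is valid.
Among all size-2 subsets of the eligible variables, only {J, U} blocks every backdoor path, so it is the unique smallest valid adjustment set.

{J, U}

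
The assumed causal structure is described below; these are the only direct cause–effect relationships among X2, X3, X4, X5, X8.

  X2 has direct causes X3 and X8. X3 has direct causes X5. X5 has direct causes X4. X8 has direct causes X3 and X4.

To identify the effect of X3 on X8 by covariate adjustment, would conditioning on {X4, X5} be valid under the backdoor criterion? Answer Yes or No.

Yes

Backdoor paths from X3 to X8 (paths whose first edge points into X3):
  P1: X3 <- X5 <- X4 -> X8
Condition 1 (no descendant of X3 in the set): holds — descendants of X3 are {X2, X8}; none are in {X4, X5}.
Condition 2 (every backdoor path blocked by {X4, X5}):
  P1: blocked at chain node X5 ∈ conditioning set.
{X4, X5} satisfies the backdoor criterion.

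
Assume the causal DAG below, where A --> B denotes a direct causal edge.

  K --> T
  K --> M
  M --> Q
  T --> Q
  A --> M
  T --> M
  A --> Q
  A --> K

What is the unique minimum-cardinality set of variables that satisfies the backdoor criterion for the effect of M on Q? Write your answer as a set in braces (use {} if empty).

Variables eligible for adjustment (non-descendants of M, excluding M and Q): {A, K, T}.
Backdoor paths from M to Q:
  P1: M <- A -> K -> T -> Q
  P2: M <- A -> Q
  P3: M <- K <- A -> Q
  P4: M <- K -> T -> Q
  P5: M <- T <- K <- A -> Q
  P6: M <- T -> Q
The empty set is not sufficient: P1 (M <- A -> K -> T -> Q) has no collider blocking it and no conditioned non-collider, so it is open.
Try {A, T}:
  P1: blocked at fork node A ∈ conditioning set.
  P2: blocked at fork node A ∈ conditioning set.
  P3: blocked at fork node A ∈ conditioning set.
  P4: blocked at chain node T ∈ conditioning set.
  P5: blocked at chain node T ∈ conditioning set.
  P6: blocked at fork node T ∈ conditioning set.
{A, T} contains no descendant of M and blocks every backdoor path.
Every element of {A, T} is needed (dropping A leaves P2 open; dropping T leaves P4 open), so no proper subset is valid.
Among all size-2 subsets of the eligible variables, only {A, T} blocks every backdoor path, so it is the unique smallest valid adjustment set.

{A, T}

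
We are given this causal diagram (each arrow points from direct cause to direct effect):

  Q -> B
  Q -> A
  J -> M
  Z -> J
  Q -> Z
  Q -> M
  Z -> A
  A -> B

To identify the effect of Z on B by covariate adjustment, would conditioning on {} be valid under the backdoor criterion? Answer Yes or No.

No

Backdoor paths from Z to B (paths whose first edge points into Z):
  P1: Z <- Q -> A -> B
  P2: Z <- Q -> B
Condition 1 (no descendant of Z in the set): holds — descendants of Z are {A, B, J, M}; none are in {}.
Condition 2 (every backdoor path blocked by {}):
  P1: open — no interior node is in the conditioning set.
  P2: open — no interior node is in the conditioning set.
{} does not satisfy the backdoor criterion.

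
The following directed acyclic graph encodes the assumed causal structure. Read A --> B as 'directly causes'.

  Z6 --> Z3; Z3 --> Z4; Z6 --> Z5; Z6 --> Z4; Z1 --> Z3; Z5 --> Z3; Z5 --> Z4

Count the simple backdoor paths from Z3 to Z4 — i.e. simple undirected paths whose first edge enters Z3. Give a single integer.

4

A backdoor path from Z3 to Z4 is any simple undirected path whose first edge points into Z3 (i.e. leaves Z3 via a parent).
Parents of Z3: {Z1, Z5, Z6}.
Enumerating:
  P1: Z3 <- Z6 -> Z5 -> Z4
  P2: Z3 <- Z6 -> Z4
  P3: Z3 <- Z5 <- Z6 -> Z4
  P4: Z3 <- Z5 -> Z4
That exhausts the simple backdoor paths. Count: 4.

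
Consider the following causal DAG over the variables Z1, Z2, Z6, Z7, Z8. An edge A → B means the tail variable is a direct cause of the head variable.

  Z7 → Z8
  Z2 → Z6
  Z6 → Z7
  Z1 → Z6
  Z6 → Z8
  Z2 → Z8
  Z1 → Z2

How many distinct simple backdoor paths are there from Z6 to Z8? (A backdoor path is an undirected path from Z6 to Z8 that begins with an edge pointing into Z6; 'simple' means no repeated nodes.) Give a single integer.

A backdoor path from Z6 to Z8 is any simple undirected path whose first edge points into Z6 (i.e. leaves Z6 via a parent).
Parents of Z6: {Z1, Z2}.
Enumerating:
  P1: Z6 <- Z1 -> Z2 -> Z8
  P2: Z6 <- Z2 -> Z8
That exhausts the simple backdoor paths. Count: 2.

2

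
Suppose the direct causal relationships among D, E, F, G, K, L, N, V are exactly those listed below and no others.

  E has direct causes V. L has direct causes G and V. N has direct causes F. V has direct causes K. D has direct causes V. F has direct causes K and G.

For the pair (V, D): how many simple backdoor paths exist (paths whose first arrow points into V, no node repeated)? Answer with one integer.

0

A backdoor path from V to D is any simple undirected path whose first edge points into V (i.e. leaves V via a parent).
Parents of V: {K}.
No simple path from any parent of V reaches D without revisiting V, so there are no backdoor paths.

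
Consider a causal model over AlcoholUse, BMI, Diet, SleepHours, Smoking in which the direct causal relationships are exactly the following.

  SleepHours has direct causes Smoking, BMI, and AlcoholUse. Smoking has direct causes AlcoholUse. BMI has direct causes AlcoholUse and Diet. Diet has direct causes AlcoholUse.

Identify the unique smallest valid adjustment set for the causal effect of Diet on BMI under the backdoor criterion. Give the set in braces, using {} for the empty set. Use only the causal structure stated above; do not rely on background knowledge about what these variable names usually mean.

Variables eligible for adjustment (non-descendants of Diet, excluding Diet and BMI): {AlcoholUse, Smoking}.
Backdoor paths from Diet to BMI:
  P1: Diet <- AlcoholUse -> Smoking -> SleepHours <- BMI
  P2: Diet <- AlcoholUse -> BMI
  P3: Diet <- AlcoholUse -> SleepHours <- BMI
The empty set is not sufficient: P2 (Diet <- AlcoholUse -> BMI) has no collider blocking it and no conditioned non-collider, so it is open.
Try {AlcoholUse}:
  P1: blocked at fork node AlcoholUse ∈ conditioning set.
  P2: blocked at fork node AlcoholUse ∈ conditioning set.
  P3: blocked at fork node AlcoholUse ∈ conditioning set.
{AlcoholUse} contains no descendant of Diet and blocks every backdoor path.
No other singleton works — e.g. {Smoking} leaves P2 open — so {AlcoholUse} is the unique smallest valid adjustment set.

{AlcoholUse}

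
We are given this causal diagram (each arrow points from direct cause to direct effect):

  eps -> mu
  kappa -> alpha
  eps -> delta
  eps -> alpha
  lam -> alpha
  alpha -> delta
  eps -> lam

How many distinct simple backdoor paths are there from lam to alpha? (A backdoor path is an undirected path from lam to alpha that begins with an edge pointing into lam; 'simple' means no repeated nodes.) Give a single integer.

A backdoor path from lam to alpha is any simple undirected path whose first edge points into lam (i.e. leaves lam via a parent).
Parents of lam: {eps}.
Enumerating:
  P1: lam <- eps -> alpha
  P2: lam <- eps -> delta <- alpha
That exhausts the simple backdoor paths. Count: 2.

2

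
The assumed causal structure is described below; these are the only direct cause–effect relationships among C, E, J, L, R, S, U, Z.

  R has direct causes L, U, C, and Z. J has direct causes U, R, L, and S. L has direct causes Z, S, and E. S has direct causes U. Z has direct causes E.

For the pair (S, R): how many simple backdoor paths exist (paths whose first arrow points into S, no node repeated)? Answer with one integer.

A backdoor path from S to R is any simple undirected path whose first edge points into S (i.e. leaves S via a parent).
Parents of S: {U}.
Enumerating:
  P1: S <- U -> R
  P2: S <- U -> J <- L <- E -> Z -> R
  P3: S <- U -> J <- L <- Z -> R
  P4: S <- U -> J <- L -> R
  P5: S <- U -> J <- R
That exhausts the simple backdoor paths. Count: 5.

5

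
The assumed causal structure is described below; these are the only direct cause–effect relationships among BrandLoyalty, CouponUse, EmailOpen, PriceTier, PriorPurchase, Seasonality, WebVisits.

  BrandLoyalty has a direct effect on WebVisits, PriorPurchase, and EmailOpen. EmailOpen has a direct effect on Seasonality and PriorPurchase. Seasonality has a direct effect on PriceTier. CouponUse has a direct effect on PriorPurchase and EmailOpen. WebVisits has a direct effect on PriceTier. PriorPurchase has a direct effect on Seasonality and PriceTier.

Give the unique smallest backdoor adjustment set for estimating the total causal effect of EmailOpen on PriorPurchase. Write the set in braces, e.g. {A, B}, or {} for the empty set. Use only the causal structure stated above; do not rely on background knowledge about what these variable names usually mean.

Variables eligible for adjustment (non-descendants of EmailOpen, excluding EmailOpen and PriorPurchase): {BrandLoyalty, CouponUse, WebVisits}.
Backdoor paths from EmailOpen to PriorPurchase:
  P1: EmailOpen <- CouponUse -> PriorPurchase
  P2: EmailOpen <- BrandLoyalty -> PriorPurchase
  P3: EmailOpen <- BrandLoyalty -> WebVisits -> PriceTier <- PriorPurchase
  P4: EmailOpen <- BrandLoyalty -> WebVisits -> PriceTier <- Seasonality <- PriorPurchase
The empty set is not sufficient: P1 (EmailOpen <- CouponUse -> PriorPurchase) has no collider blocking it and no conditioned non-collider, so it is open.
Try {BrandLoyalty, CouponUse}:
  P1: blocked at fork node CouponUse ∈ conditioning set.
  P2: blocked at fork node BrandLoyalty ∈ conditioning set.
  P3: blocked at fork node BrandLoyalty ∈ conditioning set.
  P4: blocked at fork node BrandLoyalty ∈ conditioning set.
{BrandLoyalty, CouponUse} contains no descendant of EmailOpen and blocks every backdoor path.
Every element of {BrandLoyalty, CouponUse} is needed (dropping BrandLoyalty leaves P2 open; dropping CouponUse leaves P1 open), so no proper subset is valid.
Among all size-2 subsets of the eligible variables, only {BrandLoyalty, CouponUse} blocks every backdoor path, so it is the unique smallest valid adjustment set.

{BrandLoyalty, CouponUse}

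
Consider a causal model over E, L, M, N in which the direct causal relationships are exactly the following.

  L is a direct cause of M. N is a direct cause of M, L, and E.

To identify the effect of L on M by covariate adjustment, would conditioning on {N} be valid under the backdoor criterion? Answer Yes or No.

Yes

Backdoor paths from L to M (paths whose first edge points into L):
  P1: L <- N -> M
Condition 1 (no descendant of L in the set): holds — descendants of L are {M}; none are in {N}.
Condition 2 (every backdoor path blocked by {N}):
  P1: blocked at fork node N ∈ conditioning set.
{N} satisfies the backdoor criterion.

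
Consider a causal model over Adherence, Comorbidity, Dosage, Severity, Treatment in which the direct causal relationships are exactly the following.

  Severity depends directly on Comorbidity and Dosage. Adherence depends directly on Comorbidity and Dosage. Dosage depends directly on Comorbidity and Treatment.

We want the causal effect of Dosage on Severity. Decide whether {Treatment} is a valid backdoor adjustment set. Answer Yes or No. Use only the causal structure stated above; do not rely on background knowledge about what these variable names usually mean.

No

Backdoor paths from Dosage to Severity (paths whose first edge points into Dosage):
  P1: Dosage <- Comorbidity -> Severity
Condition 1 (no descendant of Dosage in the set): holds — descendants of Dosage are {Adherence, Severity}; none are in {Treatment}.
Condition 2 (every backdoor path blocked by {Treatment}):
  P1: open — no interior node is in the conditioning set.
{Treatment} does not satisfy the backdoor criterion.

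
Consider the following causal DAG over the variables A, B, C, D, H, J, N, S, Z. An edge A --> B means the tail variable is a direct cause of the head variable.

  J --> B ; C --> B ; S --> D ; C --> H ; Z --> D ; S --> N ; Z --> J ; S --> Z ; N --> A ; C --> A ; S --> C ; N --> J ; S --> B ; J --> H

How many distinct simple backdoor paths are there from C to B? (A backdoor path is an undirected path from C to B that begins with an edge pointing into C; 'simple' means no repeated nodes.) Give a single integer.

4

A backdoor path from C to B is any simple undirected path whose first edge points into C (i.e. leaves C via a parent).
Parents of C: {S}.
Enumerating:
  P1: C <- S -> N -> J -> B
  P2: C <- S -> Z -> J -> B
  P3: C <- S -> D <- Z -> J -> B
  P4: C <- S -> B
That exhausts the simple backdoor paths. Count: 4.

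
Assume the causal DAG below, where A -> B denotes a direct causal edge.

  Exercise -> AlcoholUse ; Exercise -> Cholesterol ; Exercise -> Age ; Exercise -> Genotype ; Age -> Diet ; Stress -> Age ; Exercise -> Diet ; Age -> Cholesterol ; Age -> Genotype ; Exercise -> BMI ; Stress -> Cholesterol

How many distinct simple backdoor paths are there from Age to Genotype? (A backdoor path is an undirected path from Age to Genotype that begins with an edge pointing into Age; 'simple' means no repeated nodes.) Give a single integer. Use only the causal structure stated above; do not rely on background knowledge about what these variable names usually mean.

2

A backdoor path from Age to Genotype is any simple undirected path whose first edge points into Age (i.e. leaves Age via a parent).
Parents of Age: {Exercise, Stress}.
Enumerating:
  P1: Age <- Exercise -> Genotype
  P2: Age <- Stress -> Cholesterol <- Exercise -> Genotype
That exhausts the simple backdoor paths. Count: 2.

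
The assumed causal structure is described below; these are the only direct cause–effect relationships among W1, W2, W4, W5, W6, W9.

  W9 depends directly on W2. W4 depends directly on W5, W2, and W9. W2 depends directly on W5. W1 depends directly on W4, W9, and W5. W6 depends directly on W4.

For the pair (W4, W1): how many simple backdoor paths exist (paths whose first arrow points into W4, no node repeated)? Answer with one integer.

A backdoor path from W4 to W1 is any simple undirected path whose first edge points into W4 (i.e. leaves W4 via a parent).
Parents of W4: {W2, W5, W9}.
Enumerating:
  P1: W4 <- W5 -> W2 -> W9 -> W1
  P2: W4 <- W5 -> W1
  P3: W4 <- W2 <- W5 -> W1
  P4: W4 <- W2 -> W9 -> W1
  P5: W4 <- W9 <- W2 <- W5 -> W1
  P6: W4 <- W9 -> W1
That exhausts the simple backdoor paths. Count: 6.

6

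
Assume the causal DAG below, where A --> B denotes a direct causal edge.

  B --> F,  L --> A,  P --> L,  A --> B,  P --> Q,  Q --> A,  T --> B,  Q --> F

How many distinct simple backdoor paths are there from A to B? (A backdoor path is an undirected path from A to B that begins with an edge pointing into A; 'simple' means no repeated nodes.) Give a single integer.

A backdoor path from A to B is any simple undirected path whose first edge points into A (i.e. leaves A via a parent).
Parents of A: {L, Q}.
Enumerating:
  P1: A <- Q -> F <- B
  P2: A <- L <- P -> Q -> F <- B
That exhausts the simple backdoor paths. Count: 2.

2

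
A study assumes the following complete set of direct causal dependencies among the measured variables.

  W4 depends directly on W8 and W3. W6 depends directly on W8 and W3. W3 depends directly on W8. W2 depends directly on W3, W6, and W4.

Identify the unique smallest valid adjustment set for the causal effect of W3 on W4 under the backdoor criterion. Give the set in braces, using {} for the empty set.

{W8}

Variables eligible for adjustment (non-descendants of W3, excluding W3 and W4): {W8}.
Backdoor paths from W3 to W4:
  P1: W3 <- W8 -> W4
  P2: W3 <- W8 -> W6 -> W2 <- W4
The empty set is not sufficient: P1 (W3 <- W8 -> W4) has no collider blocking it and no conditioned non-collider, so it is open.
Try {W8}:
  P1: blocked at fork node W8 ∈ conditioning set.
  P2: blocked at fork node W8 ∈ conditioning set.
{W8} contains no descendant of W3 and blocks every backdoor path.
{W8} is the unique smallest valid adjustment set.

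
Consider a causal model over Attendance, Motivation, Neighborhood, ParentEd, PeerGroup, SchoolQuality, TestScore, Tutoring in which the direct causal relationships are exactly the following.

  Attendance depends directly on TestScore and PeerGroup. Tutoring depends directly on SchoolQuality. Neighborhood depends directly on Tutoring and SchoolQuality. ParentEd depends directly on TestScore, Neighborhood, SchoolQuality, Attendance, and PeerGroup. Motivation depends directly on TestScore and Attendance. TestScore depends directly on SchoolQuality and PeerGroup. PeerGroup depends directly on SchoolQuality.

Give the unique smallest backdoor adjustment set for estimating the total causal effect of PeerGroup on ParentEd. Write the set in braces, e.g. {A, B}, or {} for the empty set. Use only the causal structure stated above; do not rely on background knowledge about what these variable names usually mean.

Variables eligible for adjustment (non-descendants of PeerGroup, excluding PeerGroup and ParentEd): {Neighborhood, SchoolQuality, Tutoring}.
Backdoor paths from PeerGroup to ParentEd:
  P1: PeerGroup <- SchoolQuality -> TestScore -> Attendance -> ParentEd
  P2: PeerGroup <- SchoolQuality -> TestScore -> Motivation <- Attendance -> ParentEd
  P3: PeerGroup <- SchoolQuality -> TestScore -> ParentEd
  P4: PeerGroup <- SchoolQuality -> Tutoring -> Neighborhood -> ParentEd
  P5: PeerGroup <- SchoolQuality -> Neighborhood -> ParentEd
  P6: PeerGroup <- SchoolQuality -> ParentEd
The empty set is not sufficient: P1 (PeerGroup <- SchoolQuality -> TestScore -> Attendance -> ParentEd) has no collider blocking it and no conditioned non-collider, so it is open.
Try {SchoolQuality}:
  P1: blocked at fork node SchoolQuality ∈ conditioning set.
  P2: blocked at fork node SchoolQuality ∈ conditioning set.
  P3: blocked at fork node SchoolQuality ∈ conditioning set.
  P4: blocked at fork node SchoolQuality ∈ conditioning set.
  P5: blocked at fork node SchoolQuality ∈ conditioning set.
  P6: blocked at fork node SchoolQuality ∈ conditioning set.
{SchoolQuality} contains no descendant of PeerGroup and blocks every backdoor path.
No other singleton works — e.g. {Tutoring} leaves P1 open — so {SchoolQuality} is the unique smallest valid adjustment set.

{SchoolQuality}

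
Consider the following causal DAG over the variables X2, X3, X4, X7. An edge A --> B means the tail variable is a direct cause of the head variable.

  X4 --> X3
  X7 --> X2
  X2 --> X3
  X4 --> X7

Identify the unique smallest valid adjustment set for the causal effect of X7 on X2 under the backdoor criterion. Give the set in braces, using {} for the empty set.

Variables eligible for adjustment (non-descendants of X7, excluding X7 and X2): {X4}.
Backdoor paths from X7 to X2:
  P1: X7 <- X4 -> X3 <- X2
Each backdoor path contains an unconditioned collider, so every path is already blocked with the empty conditioning set:
  P1: blocked at collider X3 (neither it nor any descendant is in the conditioning set).
The empty set is therefore the unique smallest valid set.

{}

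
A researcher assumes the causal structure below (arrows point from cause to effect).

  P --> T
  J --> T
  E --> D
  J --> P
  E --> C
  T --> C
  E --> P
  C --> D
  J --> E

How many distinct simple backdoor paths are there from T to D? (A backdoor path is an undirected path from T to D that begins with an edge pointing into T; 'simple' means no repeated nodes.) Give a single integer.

A backdoor path from T to D is any simple undirected path whose first edge points into T (i.e. leaves T via a parent).
Parents of T: {J, P}.
Enumerating:
  P1: T <- J -> E -> C -> D
  P2: T <- J -> E -> D
  P3: T <- J -> P <- E -> C -> D
  P4: T <- J -> P <- E -> D
  P5: T <- P <- J -> E -> C -> D
  P6: T <- P <- J -> E -> D
  P7: T <- P <- E -> C -> D
  P8: T <- P <- E -> D
That exhausts the simple backdoor paths. Count: 8.

8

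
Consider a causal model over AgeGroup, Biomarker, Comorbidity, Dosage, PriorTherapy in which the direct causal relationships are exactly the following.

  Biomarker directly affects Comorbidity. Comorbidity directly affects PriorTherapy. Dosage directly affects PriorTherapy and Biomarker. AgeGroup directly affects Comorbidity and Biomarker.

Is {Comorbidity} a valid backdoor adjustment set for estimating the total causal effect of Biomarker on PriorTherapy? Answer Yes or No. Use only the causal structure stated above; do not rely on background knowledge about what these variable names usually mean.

Backdoor paths from Biomarker to PriorTherapy (paths whose first edge points into Biomarker):
  P1: Biomarker <- Dosage -> PriorTherapy
  P2: Biomarker <- AgeGroup -> Comorbidity -> PriorTherapy
Condition 1 (no descendant of Biomarker in the set): FAILS — Comorbidity is a descendant of Biomarker.
Condition 2 (every backdoor path blocked by {Comorbidity}):
  P1: open — no interior node is in the conditioning set.
  P2: blocked at chain node Comorbidity ∈ conditioning set.
{Comorbidity} does not satisfy the backdoor criterion.

No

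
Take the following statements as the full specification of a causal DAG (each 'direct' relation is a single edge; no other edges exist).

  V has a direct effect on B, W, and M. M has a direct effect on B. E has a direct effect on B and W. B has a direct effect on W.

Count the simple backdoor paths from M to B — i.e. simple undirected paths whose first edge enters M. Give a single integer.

3

A backdoor path from M to B is any simple undirected path whose first edge points into M (i.e. leaves M via a parent).
Parents of M: {V}.
Enumerating:
  P1: M <- V -> B
  P2: M <- V -> W <- E -> B
  P3: M <- V -> W <- B
That exhausts the simple backdoor paths. Count: 3.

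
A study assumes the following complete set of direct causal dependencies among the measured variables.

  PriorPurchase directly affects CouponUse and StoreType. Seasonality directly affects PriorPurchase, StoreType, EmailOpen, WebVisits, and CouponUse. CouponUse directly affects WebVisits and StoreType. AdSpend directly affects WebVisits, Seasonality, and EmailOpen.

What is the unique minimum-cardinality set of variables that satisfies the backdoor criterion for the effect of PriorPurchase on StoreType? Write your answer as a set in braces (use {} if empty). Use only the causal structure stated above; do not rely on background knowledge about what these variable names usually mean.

{Seasonality}

Variables eligible for adjustment (non-descendants of PriorPurchase, excluding PriorPurchase and StoreType): {AdSpend, EmailOpen, Seasonality}.
Backdoor paths from PriorPurchase to StoreType:
  P1: PriorPurchase <- Seasonality <- AdSpend -> WebVisits <- CouponUse -> StoreType
  P2: PriorPurchase <- Seasonality -> CouponUse -> StoreType
  P3: PriorPurchase <- Seasonality -> WebVisits <- CouponUse -> StoreType
  P4: PriorPurchase <- Seasonality -> StoreType
  P5: PriorPurchase <- Seasonality -> EmailOpen <- AdSpend -> WebVisits <- CouponUse -> StoreType
The empty set is not sufficient: P2 (PriorPurchase <- Seasonality -> CouponUse -> StoreType) has no collider blocking it and no conditioned non-collider, so it is open.
Try {Seasonality}:
  P1: blocked at chain node Seasonality ∈ conditioning set.
  P2: blocked at fork node Seasonality ∈ conditioning set.
  P3: blocked at fork node Seasonality ∈ conditioning set.
  P4: blocked at fork node Seasonality ∈ conditioning set.
  P5: blocked at fork node Seasonality ∈ conditioning set.
{Seasonality} contains no descendant of PriorPurchase and blocks every backdoor path.
No other singleton works — e.g. {AdSpend} leaves P2 open — so {Seasonality} is the unique smallest valid adjustment set.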